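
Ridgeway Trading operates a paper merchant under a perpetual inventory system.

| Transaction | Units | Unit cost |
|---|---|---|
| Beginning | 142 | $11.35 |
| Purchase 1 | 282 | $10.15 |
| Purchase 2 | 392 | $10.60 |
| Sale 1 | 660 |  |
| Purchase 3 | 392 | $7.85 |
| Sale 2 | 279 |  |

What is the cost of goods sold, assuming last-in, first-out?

COGS = $9,065.55

Sale 1 (660) [LIFO — newest first]: 392 @ $10.60 + 268 @ $10.15 = $6,875.40
Sale 2 (279) [LIFO — newest first]: 279 @ $7.85 = $2,190.15
Total COGS = $6,875.40 + $2,190.15 = $9,065.55
Ending inventory: 142 @ $11.35 + 14 @ $10.15 + 113 @ $7.85 = $2,640.85
Check: goods available $11,706.40 = COGS $9,065.55 + ending $2,640.85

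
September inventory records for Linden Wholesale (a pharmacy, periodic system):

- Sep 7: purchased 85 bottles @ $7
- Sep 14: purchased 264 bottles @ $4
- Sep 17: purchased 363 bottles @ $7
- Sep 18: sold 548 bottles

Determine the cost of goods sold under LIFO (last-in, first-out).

COGS = $3,281

Sep 18, 548 sold [LIFO — newest first]: 363 @ $7 + 185 @ $4 = $3,281
Ending inventory: 85 @ $7 + 79 @ $4 = $911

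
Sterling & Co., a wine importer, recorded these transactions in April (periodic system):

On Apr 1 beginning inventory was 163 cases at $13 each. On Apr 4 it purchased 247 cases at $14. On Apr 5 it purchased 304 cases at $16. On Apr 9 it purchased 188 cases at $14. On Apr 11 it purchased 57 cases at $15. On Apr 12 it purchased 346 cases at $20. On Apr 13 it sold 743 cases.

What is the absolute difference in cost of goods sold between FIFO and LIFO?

$1,992

FIFO COGS: 163 @ $13 + 247 @ $14 + 304 @ $16 + 29 @ $14 = $10,847
LIFO COGS: 346 @ $20 + 57 @ $15 + 188 @ $14 + 152 @ $16 = $12,839
Difference = |$10,847 − $12,839| = $1,992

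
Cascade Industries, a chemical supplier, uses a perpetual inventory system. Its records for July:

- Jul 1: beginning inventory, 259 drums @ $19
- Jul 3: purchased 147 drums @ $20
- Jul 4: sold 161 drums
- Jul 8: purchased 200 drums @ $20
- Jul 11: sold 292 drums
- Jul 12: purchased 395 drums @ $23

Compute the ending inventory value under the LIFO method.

Ending inventory = $11,992

Jul 4, 161 sold [LIFO — newest first]: 147 @ $20 + 14 @ $19 = $3,206
Jul 11, 292 sold [LIFO — newest first]: 200 @ $20 + 92 @ $19 = $5,748
Total COGS = $3,206 + $5,748 = $8,954
Ending inventory: 153 @ $19 + 395 @ $23 = $11,992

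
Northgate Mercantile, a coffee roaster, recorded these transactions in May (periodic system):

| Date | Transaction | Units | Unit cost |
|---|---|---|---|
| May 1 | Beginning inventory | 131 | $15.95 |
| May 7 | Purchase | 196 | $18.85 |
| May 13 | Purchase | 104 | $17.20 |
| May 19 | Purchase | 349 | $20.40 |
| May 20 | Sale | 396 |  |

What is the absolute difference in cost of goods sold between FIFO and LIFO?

FIFO COGS: 131 @ $15.95 + 196 @ $18.85 + 69 @ $17.20 = $6,970.85
LIFO COGS: 349 @ $20.40 + 47 @ $17.20 = $7,928.00
Difference = |$6,970.85 − $7,928.00| = $957.15

$957.15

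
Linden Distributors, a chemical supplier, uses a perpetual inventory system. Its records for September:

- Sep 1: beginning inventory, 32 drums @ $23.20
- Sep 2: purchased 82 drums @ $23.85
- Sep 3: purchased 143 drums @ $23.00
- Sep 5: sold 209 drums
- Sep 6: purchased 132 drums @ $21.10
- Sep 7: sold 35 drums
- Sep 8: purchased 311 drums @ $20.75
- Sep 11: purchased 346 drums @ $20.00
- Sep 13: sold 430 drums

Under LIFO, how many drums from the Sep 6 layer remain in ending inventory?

97

Sep 5, 209 sold [LIFO — newest first]: 143 @ $23.00 + 66 @ $23.85 = $4,863.10
Sep 7, 35 sold [LIFO — newest first]: 35 @ $21.10 = $738.50
Sep 13, 430 sold [LIFO — newest first]: 346 @ $20.00 + 84 @ $20.75 = $8,663.00
Total COGS = $4,863.10 + $738.50 + $8,663.00 = $14,264.60
Ending inventory: 32 @ $23.20 + 16 @ $23.85 + 97 @ $21.10 + 227 @ $20.75 = $7,880.95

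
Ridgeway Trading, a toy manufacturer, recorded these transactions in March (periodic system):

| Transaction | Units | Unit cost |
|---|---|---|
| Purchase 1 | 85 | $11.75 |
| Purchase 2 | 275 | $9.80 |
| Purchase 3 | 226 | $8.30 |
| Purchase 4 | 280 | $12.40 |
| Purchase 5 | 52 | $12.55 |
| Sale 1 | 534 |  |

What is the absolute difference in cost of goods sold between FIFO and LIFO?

FIFO COGS: 85 @ $11.75 + 275 @ $9.80 + 174 @ $8.30 = $5,137.95
LIFO COGS: 52 @ $12.55 + 280 @ $12.40 + 202 @ $8.30 = $5,801.20
Difference = |$5,137.95 − $5,801.20| = $663.25

$663.25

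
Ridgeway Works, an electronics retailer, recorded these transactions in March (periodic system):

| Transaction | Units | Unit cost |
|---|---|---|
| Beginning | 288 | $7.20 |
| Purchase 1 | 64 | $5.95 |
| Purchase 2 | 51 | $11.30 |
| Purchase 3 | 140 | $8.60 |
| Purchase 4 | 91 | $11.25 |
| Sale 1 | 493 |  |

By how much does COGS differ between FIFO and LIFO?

FIFO COGS: 288 @ $7.20 + 64 @ $5.95 + 51 @ $11.30 + 90 @ $8.60 = $3,804.70
LIFO COGS: 91 @ $11.25 + 140 @ $8.60 + 51 @ $11.30 + 64 @ $5.95 + 147 @ $7.20 = $4,243.25
Difference = |$3,804.70 − $4,243.25| = $438.55

$438.55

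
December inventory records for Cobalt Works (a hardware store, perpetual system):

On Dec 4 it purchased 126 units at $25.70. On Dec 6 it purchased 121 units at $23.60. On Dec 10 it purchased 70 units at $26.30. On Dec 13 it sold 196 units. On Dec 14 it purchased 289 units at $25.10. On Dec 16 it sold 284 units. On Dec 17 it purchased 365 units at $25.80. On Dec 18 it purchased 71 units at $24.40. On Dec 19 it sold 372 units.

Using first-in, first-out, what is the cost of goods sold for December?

Dec 13, 196 sold [FIFO — oldest first]: 126 @ $25.70 + 70 @ $23.60 = $4,890.20
Dec 16, 284 sold [FIFO — oldest first]: 51 @ $23.60 + 70 @ $26.30 + 163 @ $25.10 = $7,135.90
Dec 19, 372 sold [FIFO — oldest first]: 126 @ $25.10 + 246 @ $25.80 = $9,509.40
Total COGS = $4,890.20 + $7,135.90 + $9,509.40 = $21,535.50
Ending inventory: 119 @ $25.80 + 71 @ $24.40 = $4,802.60

COGS = $21,535.50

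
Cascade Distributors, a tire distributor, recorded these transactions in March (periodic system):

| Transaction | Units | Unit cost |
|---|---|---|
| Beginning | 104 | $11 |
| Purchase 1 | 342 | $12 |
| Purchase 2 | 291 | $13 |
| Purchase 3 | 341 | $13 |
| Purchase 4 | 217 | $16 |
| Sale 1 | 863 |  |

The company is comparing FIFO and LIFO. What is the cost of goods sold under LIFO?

FIFO COGS: 104 @ $11 + 342 @ $12 + 291 @ $13 + 126 @ $13 = $10,669
LIFO COGS: 217 @ $16 + 341 @ $13 + 291 @ $13 + 14 @ $12 = $11,856

COGS = $11,856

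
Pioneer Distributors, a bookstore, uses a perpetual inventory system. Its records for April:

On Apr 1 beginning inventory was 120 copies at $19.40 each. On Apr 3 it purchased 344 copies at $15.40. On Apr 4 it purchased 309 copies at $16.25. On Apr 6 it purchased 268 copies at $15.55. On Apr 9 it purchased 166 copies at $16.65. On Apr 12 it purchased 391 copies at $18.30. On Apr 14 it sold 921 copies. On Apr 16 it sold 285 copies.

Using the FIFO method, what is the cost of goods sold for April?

COGS = $19,561.50

Apr 14, 921 sold [FIFO — oldest first]: 120 @ $19.40 + 344 @ $15.40 + 309 @ $16.25 + 148 @ $15.55 = $14,948.25
Apr 16, 285 sold [FIFO — oldest first]: 120 @ $15.55 + 165 @ $16.65 = $4,613.25
Total COGS = $14,948.25 + $4,613.25 = $19,561.50
Ending inventory: 1 @ $16.65 + 391 @ $18.30 = $7,171.95
Check: goods available $26,733.45 = COGS $19,561.50 + ending $7,171.95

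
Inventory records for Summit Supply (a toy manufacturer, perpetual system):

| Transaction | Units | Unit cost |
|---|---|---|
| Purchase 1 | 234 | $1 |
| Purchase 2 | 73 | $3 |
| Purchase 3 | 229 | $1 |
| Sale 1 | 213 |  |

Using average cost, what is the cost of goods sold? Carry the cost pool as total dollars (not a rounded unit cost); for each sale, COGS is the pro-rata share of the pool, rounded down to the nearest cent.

After Purchase 1: 234 on hand, pool $234.00 (≈ $1.0000 each)
After Purchase 2: 307 on hand, pool $453.00 (≈ $1.4756 each)
After Purchase 3: 536 on hand, pool $682.00 (≈ $1.2724 each)
Sale 1, sell 213: 213/536 × $682.00 → $271.01
Ending inventory (cost pool remaining) = $410.99

COGS = $271.01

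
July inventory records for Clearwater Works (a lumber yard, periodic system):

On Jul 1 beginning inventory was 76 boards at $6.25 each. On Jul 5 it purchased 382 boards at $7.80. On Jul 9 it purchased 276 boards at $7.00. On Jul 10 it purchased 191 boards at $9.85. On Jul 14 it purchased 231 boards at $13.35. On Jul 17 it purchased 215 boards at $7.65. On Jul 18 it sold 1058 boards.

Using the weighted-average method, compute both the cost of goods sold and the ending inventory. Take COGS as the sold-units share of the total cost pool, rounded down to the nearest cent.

Jul 18, sell 1058: 1058/1371 × $11,996.55 → $9,257.73
Ending inventory (cost pool remaining) = $2,738.82

COGS = $9,257.73; ending inventory = $2,738.82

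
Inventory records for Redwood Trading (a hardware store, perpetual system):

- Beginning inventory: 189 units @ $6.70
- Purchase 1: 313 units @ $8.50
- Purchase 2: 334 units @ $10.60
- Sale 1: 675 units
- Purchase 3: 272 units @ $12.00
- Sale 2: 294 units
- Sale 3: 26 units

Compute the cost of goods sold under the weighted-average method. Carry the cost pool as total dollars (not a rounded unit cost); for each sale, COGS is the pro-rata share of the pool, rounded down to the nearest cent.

COGS = $9,504.09

After Beginning: 189 on hand, pool $1,266.30 (≈ $6.7000 each)
After Purchase 1: 502 on hand, pool $3,926.80 (≈ $7.8223 each)
After Purchase 2: 836 on hand, pool $7,467.20 (≈ $8.9321 each)
Sale 1, sell 675: 675/836 × $7,467.20 → $6,029.13
After Purchase 3: 433 on hand, pool $4,702.07 (≈ $10.8593 each)
Sale 2, sell 294: 294/433 × $4,702.07 → $3,192.62
Sale 3, sell 26: 26/139 × $1,509.45 → $282.34
Total COGS = $6,029.13 + $3,192.62 + $282.34 = $9,504.09
Ending inventory (cost pool remaining) = $1,227.11
Check: goods available $10,731.20 = COGS $9,504.09 + ending $1,227.11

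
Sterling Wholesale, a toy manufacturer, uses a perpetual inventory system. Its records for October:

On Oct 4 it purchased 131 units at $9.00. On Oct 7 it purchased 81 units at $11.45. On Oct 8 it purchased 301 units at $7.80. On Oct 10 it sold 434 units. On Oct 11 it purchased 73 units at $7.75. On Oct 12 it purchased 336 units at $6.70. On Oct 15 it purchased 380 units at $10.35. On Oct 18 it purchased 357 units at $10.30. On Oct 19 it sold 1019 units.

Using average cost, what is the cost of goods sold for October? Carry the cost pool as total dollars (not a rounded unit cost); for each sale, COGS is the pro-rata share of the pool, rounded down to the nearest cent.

After Oct 4: 131 on hand, pool $1,179.00 (≈ $9.0000 each)
After Oct 7: 212 on hand, pool $2,106.45 (≈ $9.9361 each)
After Oct 8: 513 on hand, pool $4,454.25 (≈ $8.6827 each)
Oct 10, sell 434: 434/513 × $4,454.25 → $3,768.31
After Oct 11: 152 on hand, pool $1,251.69 (≈ $8.2348 each)
After Oct 12: 488 on hand, pool $3,502.89 (≈ $7.1781 each)
After Oct 15: 868 on hand, pool $7,435.89 (≈ $8.5667 each)
After Oct 18: 1225 on hand, pool $11,112.99 (≈ $9.0718 each)
Oct 19, sell 1019: 1019/1225 × $11,112.99 → $9,244.19
Total COGS = $3,768.31 + $9,244.19 = $13,012.50
Ending inventory (cost pool remaining) = $1,868.80

COGS = $13,012.50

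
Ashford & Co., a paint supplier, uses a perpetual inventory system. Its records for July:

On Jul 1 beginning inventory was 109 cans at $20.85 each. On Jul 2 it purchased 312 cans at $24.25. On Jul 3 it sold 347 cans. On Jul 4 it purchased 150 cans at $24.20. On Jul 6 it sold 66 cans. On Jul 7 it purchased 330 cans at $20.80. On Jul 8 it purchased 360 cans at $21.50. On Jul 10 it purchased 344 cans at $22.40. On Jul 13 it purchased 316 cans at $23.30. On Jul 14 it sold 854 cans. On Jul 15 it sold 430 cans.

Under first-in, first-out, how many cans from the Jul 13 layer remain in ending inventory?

224

Jul 3, 347 sold [FIFO — oldest first]: 109 @ $20.85 + 238 @ $24.25 = $8,044.15
Jul 6, 66 sold [FIFO — oldest first]: 66 @ $24.25 = $1,600.50
Jul 14, 854 sold [FIFO — oldest first]: 8 @ $24.25 + 150 @ $24.20 + 330 @ $20.80 + 360 @ $21.50 + 6 @ $22.40 = $18,562.40
Jul 15, 430 sold [FIFO — oldest first]: 338 @ $22.40 + 92 @ $23.30 = $9,714.80
Total COGS = $8,044.15 + $1,600.50 + $18,562.40 + $9,714.80 = $37,921.85
Ending inventory: 224 @ $23.30 = $5,219.20
Check: goods available $43,141.05 = COGS $37,921.85 + ending $5,219.20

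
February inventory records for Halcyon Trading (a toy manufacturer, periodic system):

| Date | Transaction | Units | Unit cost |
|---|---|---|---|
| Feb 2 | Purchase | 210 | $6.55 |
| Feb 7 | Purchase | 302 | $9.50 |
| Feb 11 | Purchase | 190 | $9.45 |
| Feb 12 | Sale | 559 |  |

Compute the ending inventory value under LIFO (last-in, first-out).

Ending inventory = $936.65

Feb 12, 559 sold [LIFO — newest first]: 190 @ $9.45 + 302 @ $9.50 + 67 @ $6.55 = $5,103.35
Ending inventory: 143 @ $6.55 = $936.65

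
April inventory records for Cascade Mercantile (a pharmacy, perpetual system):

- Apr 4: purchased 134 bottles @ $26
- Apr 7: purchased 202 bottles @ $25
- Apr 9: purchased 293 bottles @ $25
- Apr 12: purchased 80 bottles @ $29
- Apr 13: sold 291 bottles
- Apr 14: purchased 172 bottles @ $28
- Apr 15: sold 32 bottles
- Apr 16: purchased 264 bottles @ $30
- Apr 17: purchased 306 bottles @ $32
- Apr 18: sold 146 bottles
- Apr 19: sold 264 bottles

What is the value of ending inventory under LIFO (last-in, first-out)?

Ending inventory = $19,304

Apr 13, 291 sold [LIFO — newest first]: 80 @ $29 + 211 @ $25 = $7,595
Apr 15, 32 sold [LIFO — newest first]: 32 @ $28 = $896
Apr 18, 146 sold [LIFO — newest first]: 146 @ $32 = $4,672
Apr 19, 264 sold [LIFO — newest first]: 160 @ $32 + 104 @ $30 = $8,240
Total COGS = $7,595 + $896 + $4,672 + $8,240 = $21,403
Ending inventory: 134 @ $26 + 202 @ $25 + 82 @ $25 + 140 @ $28 + 160 @ $30 = $19,304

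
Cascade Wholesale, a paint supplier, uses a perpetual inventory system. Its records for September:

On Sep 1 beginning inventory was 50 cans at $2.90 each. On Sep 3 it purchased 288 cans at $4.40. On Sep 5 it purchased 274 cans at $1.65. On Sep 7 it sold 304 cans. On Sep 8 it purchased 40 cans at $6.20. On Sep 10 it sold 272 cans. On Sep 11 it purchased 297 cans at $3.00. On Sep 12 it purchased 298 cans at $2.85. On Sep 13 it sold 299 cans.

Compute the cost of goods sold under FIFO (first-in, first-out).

Sep 7, 304 sold [FIFO — oldest first]: 50 @ $2.90 + 254 @ $4.40 = $1,262.60
Sep 10, 272 sold [FIFO — oldest first]: 34 @ $4.40 + 238 @ $1.65 = $542.30
Sep 13, 299 sold [FIFO — oldest first]: 36 @ $1.65 + 40 @ $6.20 + 223 @ $3.00 = $976.40
Total COGS = $1,262.60 + $542.30 + $976.40 = $2,781.30
Ending inventory: 74 @ $3.00 + 298 @ $2.85 = $1,071.30
Check: goods available $3,852.60 = COGS $2,781.30 + ending $1,071.30

COGS = $2,781.30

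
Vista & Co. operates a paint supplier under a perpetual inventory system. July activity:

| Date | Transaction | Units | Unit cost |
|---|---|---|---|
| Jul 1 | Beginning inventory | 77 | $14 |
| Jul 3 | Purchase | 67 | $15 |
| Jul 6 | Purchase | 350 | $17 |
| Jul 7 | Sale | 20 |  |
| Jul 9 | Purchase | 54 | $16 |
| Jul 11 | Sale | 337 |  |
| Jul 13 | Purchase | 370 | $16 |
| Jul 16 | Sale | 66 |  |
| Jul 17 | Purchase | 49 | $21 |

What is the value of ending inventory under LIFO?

Jul 7, 20 sold [LIFO — newest first]: 20 @ $17 = $340
Jul 11, 337 sold [LIFO — newest first]: 54 @ $16 + 283 @ $17 = $5,675
Jul 16, 66 sold [LIFO — newest first]: 66 @ $16 = $1,056
Total COGS = $340 + $5,675 + $1,056 = $7,071
Ending inventory: 77 @ $14 + 67 @ $15 + 47 @ $17 + 304 @ $16 + 49 @ $21 = $8,775
Check: goods available $15,846 = COGS $7,071 + ending $8,775

Ending inventory = $8,775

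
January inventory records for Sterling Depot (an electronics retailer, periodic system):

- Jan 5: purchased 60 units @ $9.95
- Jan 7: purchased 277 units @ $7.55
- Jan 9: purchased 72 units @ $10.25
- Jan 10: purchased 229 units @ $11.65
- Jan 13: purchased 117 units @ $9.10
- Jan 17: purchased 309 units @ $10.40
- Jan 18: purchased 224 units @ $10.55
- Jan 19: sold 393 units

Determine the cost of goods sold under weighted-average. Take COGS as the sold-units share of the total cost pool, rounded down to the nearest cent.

COGS = $3,885.97

Jan 19, sell 393: 393/1288 × $12,735.70 → $3,885.97
Ending inventory (cost pool remaining) = $8,849.73
Check: goods available $12,735.70 = COGS $3,885.97 + ending $8,849.73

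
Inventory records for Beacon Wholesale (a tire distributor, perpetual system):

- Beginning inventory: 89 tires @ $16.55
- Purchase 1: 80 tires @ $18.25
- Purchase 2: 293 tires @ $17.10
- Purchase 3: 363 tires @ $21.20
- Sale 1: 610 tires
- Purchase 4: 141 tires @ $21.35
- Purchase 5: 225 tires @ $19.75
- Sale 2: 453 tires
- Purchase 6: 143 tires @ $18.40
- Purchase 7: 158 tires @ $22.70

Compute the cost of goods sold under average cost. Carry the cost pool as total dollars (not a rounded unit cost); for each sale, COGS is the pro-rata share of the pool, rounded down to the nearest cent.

COGS = $20,552.84

After Beginning: 89 on hand, pool $1,472.95 (≈ $16.5500 each)
After Purchase 1: 169 on hand, pool $2,932.95 (≈ $17.3547 each)
After Purchase 2: 462 on hand, pool $7,943.25 (≈ $17.1932 each)
After Purchase 3: 825 on hand, pool $15,638.85 (≈ $18.9562 each)
Sale 1, sell 610: 610/825 × $15,638.85 → $11,563.27
After Purchase 4: 356 on hand, pool $7,085.93 (≈ $19.9043 each)
After Purchase 5: 581 on hand, pool $11,529.68 (≈ $19.8445 each)
Sale 2, sell 453: 453/581 × $11,529.68 → $8,989.57
After Purchase 6: 271 on hand, pool $5,171.31 (≈ $19.0823 each)
After Purchase 7: 429 on hand, pool $8,757.91 (≈ $20.4147 each)
Total COGS = $11,563.27 + $8,989.57 = $20,552.84
Ending inventory (cost pool remaining) = $8,757.91
Check: goods available $29,310.75 = COGS $20,552.84 + ending $8,757.91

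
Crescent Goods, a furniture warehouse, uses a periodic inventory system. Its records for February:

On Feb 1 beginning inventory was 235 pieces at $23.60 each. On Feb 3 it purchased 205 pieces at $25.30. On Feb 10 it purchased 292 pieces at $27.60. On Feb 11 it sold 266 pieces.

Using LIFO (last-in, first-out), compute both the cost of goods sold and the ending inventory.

Feb 11, 266 sold [LIFO — newest first]: 266 @ $27.60 = $7,341.60
Ending inventory: 235 @ $23.60 + 205 @ $25.30 + 26 @ $27.60 = $11,450.10
Check: goods available $18,791.70 = COGS $7,341.60 + ending $11,450.10

COGS = $7,341.60; ending inventory = $11,450.10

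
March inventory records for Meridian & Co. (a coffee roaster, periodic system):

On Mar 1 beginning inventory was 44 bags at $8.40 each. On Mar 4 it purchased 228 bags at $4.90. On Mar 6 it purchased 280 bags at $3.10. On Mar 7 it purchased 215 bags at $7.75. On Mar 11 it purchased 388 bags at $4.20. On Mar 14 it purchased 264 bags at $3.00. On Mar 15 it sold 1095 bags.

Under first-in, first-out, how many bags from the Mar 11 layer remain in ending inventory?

Mar 15, 1095 sold [FIFO — oldest first]: 44 @ $8.40 + 228 @ $4.90 + 280 @ $3.10 + 215 @ $7.75 + 328 @ $4.20 = $5,398.65
Ending inventory: 60 @ $4.20 + 264 @ $3.00 = $1,044.00

60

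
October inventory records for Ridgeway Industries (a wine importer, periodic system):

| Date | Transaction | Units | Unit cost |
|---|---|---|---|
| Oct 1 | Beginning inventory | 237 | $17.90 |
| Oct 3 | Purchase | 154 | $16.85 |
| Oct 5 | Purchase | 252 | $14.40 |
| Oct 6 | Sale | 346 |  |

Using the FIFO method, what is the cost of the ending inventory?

Oct 6, 346 sold [FIFO — oldest first]: 237 @ $17.90 + 109 @ $16.85 = $6,078.95
Ending inventory: 45 @ $16.85 + 252 @ $14.40 = $4,387.05
Check: goods available $10,466.00 = COGS $6,078.95 + ending $4,387.05

Ending inventory = $4,387.05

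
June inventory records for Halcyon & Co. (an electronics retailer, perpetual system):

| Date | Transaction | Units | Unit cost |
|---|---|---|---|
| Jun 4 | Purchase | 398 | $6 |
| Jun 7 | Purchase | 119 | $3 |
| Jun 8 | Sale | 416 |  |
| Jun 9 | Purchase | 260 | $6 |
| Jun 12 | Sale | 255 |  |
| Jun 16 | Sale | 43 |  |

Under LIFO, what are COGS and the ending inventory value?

COGS = $3,927; ending inventory = $378

Jun 8, 416 sold [LIFO — newest first]: 119 @ $3 + 297 @ $6 = $2,139
Jun 12, 255 sold [LIFO — newest first]: 255 @ $6 = $1,530
Jun 16, 43 sold [LIFO — newest first]: 5 @ $6 + 38 @ $6 = $258
Total COGS = $2,139 + $1,530 + $258 = $3,927
Ending inventory: 63 @ $6 = $378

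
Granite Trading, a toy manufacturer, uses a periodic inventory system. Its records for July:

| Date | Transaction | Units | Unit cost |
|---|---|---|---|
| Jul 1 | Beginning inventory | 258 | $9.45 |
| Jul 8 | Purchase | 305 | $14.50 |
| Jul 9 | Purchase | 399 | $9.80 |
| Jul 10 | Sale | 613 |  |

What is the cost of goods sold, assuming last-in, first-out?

Jul 10, 613 sold [LIFO — newest first]: 399 @ $9.80 + 214 @ $14.50 = $7,013.20
Ending inventory: 258 @ $9.45 + 91 @ $14.50 = $3,757.60
Check: goods available $10,770.80 = COGS $7,013.20 + ending $3,757.60

COGS = $7,013.20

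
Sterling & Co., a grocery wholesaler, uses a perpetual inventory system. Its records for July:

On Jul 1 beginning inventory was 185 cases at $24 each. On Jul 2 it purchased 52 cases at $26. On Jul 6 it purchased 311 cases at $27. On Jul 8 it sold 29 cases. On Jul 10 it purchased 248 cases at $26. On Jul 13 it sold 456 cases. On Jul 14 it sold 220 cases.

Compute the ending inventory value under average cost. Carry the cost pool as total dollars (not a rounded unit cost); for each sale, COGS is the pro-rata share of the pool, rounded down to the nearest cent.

After Jul 1: 185 on hand, pool $4,440.00 (≈ $24.0000 each)
After Jul 2: 237 on hand, pool $5,792.00 (≈ $24.4388 each)
After Jul 6: 548 on hand, pool $14,189.00 (≈ $25.8923 each)
Jul 8, sell 29: 29/548 × $14,189.00 → $750.87
After Jul 10: 767 on hand, pool $19,886.13 (≈ $25.9272 each)
Jul 13, sell 456: 456/767 × $19,886.13 → $11,822.78
Jul 14, sell 220: 220/311 × $8,063.35 → $5,703.97
Total COGS = $750.87 + $11,822.78 + $5,703.97 = $18,277.62
Ending inventory (cost pool remaining) = $2,359.38

Ending inventory = $2,359.38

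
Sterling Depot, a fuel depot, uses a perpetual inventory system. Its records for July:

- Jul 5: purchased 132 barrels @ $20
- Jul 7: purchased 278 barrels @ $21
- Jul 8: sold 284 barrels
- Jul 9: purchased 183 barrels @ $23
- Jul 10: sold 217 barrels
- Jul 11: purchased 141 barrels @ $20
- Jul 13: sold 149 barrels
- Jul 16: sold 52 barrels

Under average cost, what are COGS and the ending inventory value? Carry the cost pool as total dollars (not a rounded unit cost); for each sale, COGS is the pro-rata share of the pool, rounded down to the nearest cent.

After Jul 5: 132 on hand, pool $2,640.00 (≈ $20.0000 each)
After Jul 7: 410 on hand, pool $8,478.00 (≈ $20.6780 each)
Jul 8, sell 284: 284/410 × $8,478.00 → $5,872.56
After Jul 9: 309 on hand, pool $6,814.44 (≈ $22.0532 each)
Jul 10, sell 217: 217/309 × $6,814.44 → $4,785.54
After Jul 11: 233 on hand, pool $4,848.90 (≈ $20.8107 each)
Jul 13, sell 149: 149/233 × $4,848.90 → $3,100.79
Jul 16, sell 52: 52/84 × $1,748.11 → $1,082.16
Total COGS = $5,872.56 + $4,785.54 + $3,100.79 + $1,082.16 = $14,841.05
Ending inventory (cost pool remaining) = $665.95

COGS = $14,841.05; ending inventory = $665.95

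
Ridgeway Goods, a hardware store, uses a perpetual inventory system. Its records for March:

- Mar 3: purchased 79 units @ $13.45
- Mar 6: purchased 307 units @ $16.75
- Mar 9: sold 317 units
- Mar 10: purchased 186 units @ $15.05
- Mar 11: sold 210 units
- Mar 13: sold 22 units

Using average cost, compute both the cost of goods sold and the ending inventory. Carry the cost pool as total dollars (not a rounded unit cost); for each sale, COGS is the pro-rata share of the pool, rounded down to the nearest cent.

After Mar 3: 79 on hand, pool $1,062.55 (≈ $13.4500 each)
After Mar 6: 386 on hand, pool $6,204.80 (≈ $16.0746 each)
Mar 9, sell 317: 317/386 × $6,204.80 → $5,095.65
After Mar 10: 255 on hand, pool $3,908.45 (≈ $15.3273 each)
Mar 11, sell 210: 210/255 × $3,908.45 → $3,218.72
Mar 13, sell 22: 22/45 × $689.73 → $337.20
Total COGS = $5,095.65 + $3,218.72 + $337.20 = $8,651.57
Ending inventory (cost pool remaining) = $352.53
Check: goods available $9,004.10 = COGS $8,651.57 + ending $352.53

COGS = $8,651.57; ending inventory = $352.53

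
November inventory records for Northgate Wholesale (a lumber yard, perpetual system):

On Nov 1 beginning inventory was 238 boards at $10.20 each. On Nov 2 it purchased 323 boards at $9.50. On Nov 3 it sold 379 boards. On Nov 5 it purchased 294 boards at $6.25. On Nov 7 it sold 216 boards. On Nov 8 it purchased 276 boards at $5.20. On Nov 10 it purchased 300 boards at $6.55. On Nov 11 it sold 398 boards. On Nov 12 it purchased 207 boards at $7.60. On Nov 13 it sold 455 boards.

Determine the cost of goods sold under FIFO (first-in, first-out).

Nov 3, 379 sold [FIFO — oldest first]: 238 @ $10.20 + 141 @ $9.50 = $3,767.10
Nov 7, 216 sold [FIFO — oldest first]: 182 @ $9.50 + 34 @ $6.25 = $1,941.50
Nov 11, 398 sold [FIFO — oldest first]: 260 @ $6.25 + 138 @ $5.20 = $2,342.60
Nov 13, 455 sold [FIFO — oldest first]: 138 @ $5.20 + 300 @ $6.55 + 17 @ $7.60 = $2,811.80
Total COGS = $3,767.10 + $1,941.50 + $2,342.60 + $2,811.80 = $10,863.00
Ending inventory: 190 @ $7.60 = $1,444.00
Check: goods available $12,307.00 = COGS $10,863.00 + ending $1,444.00

COGS = $10,863.00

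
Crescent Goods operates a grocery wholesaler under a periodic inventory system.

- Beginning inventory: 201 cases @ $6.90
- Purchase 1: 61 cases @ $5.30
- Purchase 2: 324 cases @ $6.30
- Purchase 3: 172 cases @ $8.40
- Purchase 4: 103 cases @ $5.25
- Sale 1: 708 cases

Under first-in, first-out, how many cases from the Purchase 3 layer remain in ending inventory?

50

Sale 1 (708) [FIFO — oldest first]: 201 @ $6.90 + 61 @ $5.30 + 324 @ $6.30 + 122 @ $8.40 = $4,776.20
Ending inventory: 50 @ $8.40 + 103 @ $5.25 = $960.75
Check: goods available $5,736.95 = COGS $4,776.20 + ending $960.75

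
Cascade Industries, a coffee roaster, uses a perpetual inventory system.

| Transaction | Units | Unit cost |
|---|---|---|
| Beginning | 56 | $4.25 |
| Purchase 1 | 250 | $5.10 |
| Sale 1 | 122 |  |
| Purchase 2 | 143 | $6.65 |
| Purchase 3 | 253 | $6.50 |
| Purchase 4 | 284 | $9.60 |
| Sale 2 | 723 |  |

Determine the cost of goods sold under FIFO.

Sale 1 (122) [FIFO — oldest first]: 56 @ $4.25 + 66 @ $5.10 = $574.60
Sale 2 (723) [FIFO — oldest first]: 184 @ $5.10 + 143 @ $6.65 + 253 @ $6.50 + 143 @ $9.60 = $4,906.65
Total COGS = $574.60 + $4,906.65 = $5,481.25
Ending inventory: 141 @ $9.60 = $1,353.60

COGS = $5,481.25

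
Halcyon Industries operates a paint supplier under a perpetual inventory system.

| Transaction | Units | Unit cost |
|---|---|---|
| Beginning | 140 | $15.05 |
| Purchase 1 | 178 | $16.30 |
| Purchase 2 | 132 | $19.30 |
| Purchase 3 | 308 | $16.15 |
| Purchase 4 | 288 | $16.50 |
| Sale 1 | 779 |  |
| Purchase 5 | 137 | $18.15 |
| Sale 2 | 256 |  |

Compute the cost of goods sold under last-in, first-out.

COGS = $17,531.35

Sale 1 (779) [LIFO — newest first]: 288 @ $16.50 + 308 @ $16.15 + 132 @ $19.30 + 51 @ $16.30 = $13,105.10
Sale 2 (256) [LIFO — newest first]: 137 @ $18.15 + 119 @ $16.30 = $4,426.25
Total COGS = $13,105.10 + $4,426.25 = $17,531.35
Ending inventory: 140 @ $15.05 + 8 @ $16.30 = $2,237.40
Check: goods available $19,768.75 = COGS $17,531.35 + ending $2,237.40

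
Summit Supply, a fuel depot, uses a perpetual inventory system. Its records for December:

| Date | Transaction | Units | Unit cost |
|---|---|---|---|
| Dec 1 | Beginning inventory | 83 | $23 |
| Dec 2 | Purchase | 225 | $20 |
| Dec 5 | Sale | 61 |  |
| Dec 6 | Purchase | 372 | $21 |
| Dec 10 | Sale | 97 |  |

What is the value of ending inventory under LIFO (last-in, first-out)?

Dec 5, 61 sold [LIFO — newest first]: 61 @ $20 = $1,220
Dec 10, 97 sold [LIFO — newest first]: 97 @ $21 = $2,037
Total COGS = $1,220 + $2,037 = $3,257
Ending inventory: 83 @ $23 + 164 @ $20 + 275 @ $21 = $10,964

Ending inventory = $10,964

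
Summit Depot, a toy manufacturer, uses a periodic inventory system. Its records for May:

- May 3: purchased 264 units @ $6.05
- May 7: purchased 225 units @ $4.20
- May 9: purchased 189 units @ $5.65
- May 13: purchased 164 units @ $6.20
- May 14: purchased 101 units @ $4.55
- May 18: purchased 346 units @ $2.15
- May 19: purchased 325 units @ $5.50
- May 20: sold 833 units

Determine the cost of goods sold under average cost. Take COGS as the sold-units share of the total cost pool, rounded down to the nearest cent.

May 20, sell 833: 833/1614 × $7,617.80 → $3,931.61
Ending inventory (cost pool remaining) = $3,686.19

COGS = $3,931.61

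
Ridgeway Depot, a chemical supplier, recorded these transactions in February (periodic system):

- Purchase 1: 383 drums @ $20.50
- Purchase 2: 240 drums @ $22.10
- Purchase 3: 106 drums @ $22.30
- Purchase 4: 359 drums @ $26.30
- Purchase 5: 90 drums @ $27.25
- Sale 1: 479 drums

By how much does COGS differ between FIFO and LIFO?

$2,590.10

FIFO COGS: 383 @ $20.50 + 96 @ $22.10 = $9,973.10
LIFO COGS: 90 @ $27.25 + 359 @ $26.30 + 30 @ $22.30 = $12,563.20
Difference = |$9,973.10 − $12,563.20| = $2,590.10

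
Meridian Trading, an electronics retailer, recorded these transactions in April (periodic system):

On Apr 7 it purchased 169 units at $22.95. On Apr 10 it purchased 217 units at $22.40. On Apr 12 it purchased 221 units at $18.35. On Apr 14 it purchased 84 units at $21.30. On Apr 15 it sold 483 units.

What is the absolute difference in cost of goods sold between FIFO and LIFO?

$687.55

FIFO COGS: 169 @ $22.95 + 217 @ $22.40 + 97 @ $18.35 = $10,519.30
LIFO COGS: 84 @ $21.30 + 221 @ $18.35 + 178 @ $22.40 = $9,831.75
Difference = |$10,519.30 − $9,831.75| = $687.55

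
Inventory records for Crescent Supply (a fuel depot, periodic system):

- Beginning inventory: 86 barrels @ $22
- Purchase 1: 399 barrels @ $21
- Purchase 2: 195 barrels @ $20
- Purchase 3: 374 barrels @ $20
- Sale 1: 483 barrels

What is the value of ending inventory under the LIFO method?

Sale 1 (483) [LIFO — newest first]: 374 @ $20 + 109 @ $20 = $9,660
Ending inventory: 86 @ $22 + 399 @ $21 + 86 @ $20 = $11,991

Ending inventory = $11,991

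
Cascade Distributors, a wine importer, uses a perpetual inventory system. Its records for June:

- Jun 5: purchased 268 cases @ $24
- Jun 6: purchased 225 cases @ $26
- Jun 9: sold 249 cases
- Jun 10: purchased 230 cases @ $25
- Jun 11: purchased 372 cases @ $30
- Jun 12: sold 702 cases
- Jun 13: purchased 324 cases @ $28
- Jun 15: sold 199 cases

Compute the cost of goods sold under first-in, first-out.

Jun 9, 249 sold [FIFO — oldest first]: 249 @ $24 = $5,976
Jun 12, 702 sold [FIFO — oldest first]: 19 @ $24 + 225 @ $26 + 230 @ $25 + 228 @ $30 = $18,896
Jun 15, 199 sold [FIFO — oldest first]: 144 @ $30 + 55 @ $28 = $5,860
Total COGS = $5,976 + $18,896 + $5,860 = $30,732
Ending inventory: 269 @ $28 = $7,532

COGS = $30,732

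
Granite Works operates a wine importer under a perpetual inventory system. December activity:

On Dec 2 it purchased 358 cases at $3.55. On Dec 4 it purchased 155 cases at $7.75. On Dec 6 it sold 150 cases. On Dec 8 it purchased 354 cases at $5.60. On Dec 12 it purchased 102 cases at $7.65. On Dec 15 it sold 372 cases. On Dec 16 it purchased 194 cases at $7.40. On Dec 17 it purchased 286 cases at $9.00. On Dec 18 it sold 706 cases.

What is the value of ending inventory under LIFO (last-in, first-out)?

Dec 6, 150 sold [LIFO — newest first]: 150 @ $7.75 = $1,162.50
Dec 15, 372 sold [LIFO — newest first]: 102 @ $7.65 + 270 @ $5.60 = $2,292.30
Dec 18, 706 sold [LIFO — newest first]: 286 @ $9.00 + 194 @ $7.40 + 84 @ $5.60 + 5 @ $7.75 + 137 @ $3.55 = $5,005.10
Total COGS = $1,162.50 + $2,292.30 + $5,005.10 = $8,459.90
Ending inventory: 221 @ $3.55 = $784.55
Check: goods available $9,244.45 = COGS $8,459.90 + ending $784.55

Ending inventory = $784.55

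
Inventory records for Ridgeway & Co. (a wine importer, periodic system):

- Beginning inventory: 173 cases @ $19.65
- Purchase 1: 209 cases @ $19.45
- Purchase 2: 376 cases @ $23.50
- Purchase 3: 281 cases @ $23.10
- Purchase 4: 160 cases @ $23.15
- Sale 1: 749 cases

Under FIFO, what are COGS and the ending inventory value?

Sale 1 (749) [FIFO — oldest first]: 173 @ $19.65 + 209 @ $19.45 + 367 @ $23.50 = $16,089.00
Ending inventory: 9 @ $23.50 + 281 @ $23.10 + 160 @ $23.15 = $10,406.60
Check: goods available $26,495.60 = COGS $16,089.00 + ending $10,406.60

COGS = $16,089.00; ending inventory = $10,406.60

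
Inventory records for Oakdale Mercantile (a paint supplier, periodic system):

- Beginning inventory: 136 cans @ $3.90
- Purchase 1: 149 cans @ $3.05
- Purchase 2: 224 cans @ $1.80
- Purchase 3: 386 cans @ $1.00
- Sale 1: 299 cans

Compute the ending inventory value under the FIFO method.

Sale 1 (299) [FIFO — oldest first]: 136 @ $3.90 + 149 @ $3.05 + 14 @ $1.80 = $1,010.05
Ending inventory: 210 @ $1.80 + 386 @ $1.00 = $764.00

Ending inventory = $764.00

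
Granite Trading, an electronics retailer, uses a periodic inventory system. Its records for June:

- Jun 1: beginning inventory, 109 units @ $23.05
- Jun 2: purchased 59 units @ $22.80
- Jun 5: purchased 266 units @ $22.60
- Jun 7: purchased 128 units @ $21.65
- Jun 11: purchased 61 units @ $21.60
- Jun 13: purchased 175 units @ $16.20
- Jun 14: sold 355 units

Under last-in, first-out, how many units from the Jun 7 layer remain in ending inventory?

9

Jun 14, 355 sold [LIFO — newest first]: 175 @ $16.20 + 61 @ $21.60 + 119 @ $21.65 = $6,728.95
Ending inventory: 109 @ $23.05 + 59 @ $22.80 + 266 @ $22.60 + 9 @ $21.65 = $10,064.10
Check: goods available $16,793.05 = COGS $6,728.95 + ending $10,064.10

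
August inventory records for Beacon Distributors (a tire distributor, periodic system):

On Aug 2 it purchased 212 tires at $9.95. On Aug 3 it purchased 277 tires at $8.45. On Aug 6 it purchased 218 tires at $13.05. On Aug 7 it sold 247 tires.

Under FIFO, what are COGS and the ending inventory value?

COGS = $2,405.15; ending inventory = $4,889.80

Aug 7, 247 sold [FIFO — oldest first]: 212 @ $9.95 + 35 @ $8.45 = $2,405.15
Ending inventory: 242 @ $8.45 + 218 @ $13.05 = $4,889.80
Check: goods available $7,294.95 = COGS $2,405.15 + ending $4,889.80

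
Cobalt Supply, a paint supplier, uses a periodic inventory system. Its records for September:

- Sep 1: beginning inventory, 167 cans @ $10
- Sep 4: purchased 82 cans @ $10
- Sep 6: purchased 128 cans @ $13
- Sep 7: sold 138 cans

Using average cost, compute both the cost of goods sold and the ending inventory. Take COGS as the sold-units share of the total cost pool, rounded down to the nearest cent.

COGS = $1,520.56; ending inventory = $2,633.44

Sep 7, sell 138: 138/377 × $4,154.00 → $1,520.56
Ending inventory (cost pool remaining) = $2,633.44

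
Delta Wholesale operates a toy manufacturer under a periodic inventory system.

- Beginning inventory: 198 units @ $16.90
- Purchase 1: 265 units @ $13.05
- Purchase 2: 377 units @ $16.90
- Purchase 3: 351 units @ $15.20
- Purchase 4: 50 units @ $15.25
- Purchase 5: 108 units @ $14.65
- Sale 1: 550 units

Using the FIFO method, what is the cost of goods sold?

Sale 1 (550) [FIFO — oldest first]: 198 @ $16.90 + 265 @ $13.05 + 87 @ $16.90 = $8,274.75
Ending inventory: 290 @ $16.90 + 351 @ $15.20 + 50 @ $15.25 + 108 @ $14.65 = $12,580.90

COGS = $8,274.75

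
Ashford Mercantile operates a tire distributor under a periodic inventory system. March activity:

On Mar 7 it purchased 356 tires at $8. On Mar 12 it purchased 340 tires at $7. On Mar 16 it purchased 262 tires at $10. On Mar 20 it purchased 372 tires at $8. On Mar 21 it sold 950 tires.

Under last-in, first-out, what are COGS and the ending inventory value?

Mar 21, 950 sold [LIFO — newest first]: 372 @ $8 + 262 @ $10 + 316 @ $7 = $7,808
Ending inventory: 356 @ $8 + 24 @ $7 = $3,016
Check: goods available $10,824 = COGS $7,808 + ending $3,016

COGS = $7,808; ending inventory = $3,016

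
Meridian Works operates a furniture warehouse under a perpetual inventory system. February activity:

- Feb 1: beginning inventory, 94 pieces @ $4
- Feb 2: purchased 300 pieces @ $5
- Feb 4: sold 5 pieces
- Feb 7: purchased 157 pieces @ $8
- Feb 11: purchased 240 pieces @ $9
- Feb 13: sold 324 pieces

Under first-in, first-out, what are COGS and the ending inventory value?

Feb 4, 5 sold [FIFO — oldest first]: 5 @ $4 = $20
Feb 13, 324 sold [FIFO — oldest first]: 89 @ $4 + 235 @ $5 = $1,531
Total COGS = $20 + $1,531 = $1,551
Ending inventory: 65 @ $5 + 157 @ $8 + 240 @ $9 = $3,741
Check: goods available $5,292 = COGS $1,551 + ending $3,741

COGS = $1,551; ending inventory = $3,741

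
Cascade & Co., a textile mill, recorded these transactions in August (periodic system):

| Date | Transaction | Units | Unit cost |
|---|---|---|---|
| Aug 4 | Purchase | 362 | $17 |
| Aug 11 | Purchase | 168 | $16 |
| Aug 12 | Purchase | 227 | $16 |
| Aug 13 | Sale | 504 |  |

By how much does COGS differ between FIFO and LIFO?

FIFO COGS: 362 @ $17 + 142 @ $16 = $8,426
LIFO COGS: 227 @ $16 + 168 @ $16 + 109 @ $17 = $8,173
Difference = |$8,426 − $8,173| = $253

$253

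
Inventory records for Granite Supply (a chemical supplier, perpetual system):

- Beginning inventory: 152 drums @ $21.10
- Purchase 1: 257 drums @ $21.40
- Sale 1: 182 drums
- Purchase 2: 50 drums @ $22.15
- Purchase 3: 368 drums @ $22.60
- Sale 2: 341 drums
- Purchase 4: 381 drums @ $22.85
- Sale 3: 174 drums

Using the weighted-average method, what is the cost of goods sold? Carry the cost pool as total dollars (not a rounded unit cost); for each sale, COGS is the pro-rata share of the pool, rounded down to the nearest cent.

COGS = $15,330.07

After Beginning: 152 on hand, pool $3,207.20 (≈ $21.1000 each)
After Purchase 1: 409 on hand, pool $8,707.00 (≈ $21.2885 each)
Sale 1, sell 182: 182/409 × $8,707.00 → $3,874.50
After Purchase 2: 277 on hand, pool $5,940.00 (≈ $21.4440 each)
After Purchase 3: 645 on hand, pool $14,256.80 (≈ $22.1036 each)
Sale 2, sell 341: 341/645 × $14,256.80 → $7,537.31
After Purchase 4: 685 on hand, pool $15,425.34 (≈ $22.5187 each)
Sale 3, sell 174: 174/685 × $15,425.34 → $3,918.26
Total COGS = $3,874.50 + $7,537.31 + $3,918.26 = $15,330.07
Ending inventory (cost pool remaining) = $11,507.08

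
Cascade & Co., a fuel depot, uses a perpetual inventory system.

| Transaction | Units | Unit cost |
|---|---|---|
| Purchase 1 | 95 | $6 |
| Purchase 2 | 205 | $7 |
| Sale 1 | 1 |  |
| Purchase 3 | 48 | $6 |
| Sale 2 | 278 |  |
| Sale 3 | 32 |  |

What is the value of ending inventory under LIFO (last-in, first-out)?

Ending inventory = $222

Sale 1 (1) [LIFO — newest first]: 1 @ $7 = $7
Sale 2 (278) [LIFO — newest first]: 48 @ $6 + 204 @ $7 + 26 @ $6 = $1,872
Sale 3 (32) [LIFO — newest first]: 32 @ $6 = $192
Total COGS = $7 + $1,872 + $192 = $2,071
Ending inventory: 37 @ $6 = $222
Check: goods available $2,293 = COGS $2,071 + ending $222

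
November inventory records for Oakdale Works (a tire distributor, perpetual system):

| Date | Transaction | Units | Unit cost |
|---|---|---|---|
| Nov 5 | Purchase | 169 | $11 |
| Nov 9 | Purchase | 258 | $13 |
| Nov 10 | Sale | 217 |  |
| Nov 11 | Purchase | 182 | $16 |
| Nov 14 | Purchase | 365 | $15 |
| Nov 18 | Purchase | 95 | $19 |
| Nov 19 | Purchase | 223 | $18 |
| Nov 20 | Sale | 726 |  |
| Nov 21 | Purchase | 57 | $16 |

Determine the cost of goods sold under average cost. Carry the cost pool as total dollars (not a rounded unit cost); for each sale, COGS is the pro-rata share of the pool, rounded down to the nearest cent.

After Nov 5: 169 on hand, pool $1,859.00 (≈ $11.0000 each)
After Nov 9: 427 on hand, pool $5,213.00 (≈ $12.2084 each)
Nov 10, sell 217: 217/427 × $5,213.00 → $2,649.22
After Nov 11: 392 on hand, pool $5,475.78 (≈ $13.9688 each)
After Nov 14: 757 on hand, pool $10,950.78 (≈ $14.4660 each)
After Nov 18: 852 on hand, pool $12,755.78 (≈ $14.9716 each)
After Nov 19: 1075 on hand, pool $16,769.78 (≈ $15.5998 each)
Nov 20, sell 726: 726/1075 × $16,769.78 → $11,325.45
After Nov 21: 406 on hand, pool $6,356.33 (≈ $15.6560 each)
Total COGS = $2,649.22 + $11,325.45 = $13,974.67
Ending inventory (cost pool remaining) = $6,356.33

COGS = $13,974.67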